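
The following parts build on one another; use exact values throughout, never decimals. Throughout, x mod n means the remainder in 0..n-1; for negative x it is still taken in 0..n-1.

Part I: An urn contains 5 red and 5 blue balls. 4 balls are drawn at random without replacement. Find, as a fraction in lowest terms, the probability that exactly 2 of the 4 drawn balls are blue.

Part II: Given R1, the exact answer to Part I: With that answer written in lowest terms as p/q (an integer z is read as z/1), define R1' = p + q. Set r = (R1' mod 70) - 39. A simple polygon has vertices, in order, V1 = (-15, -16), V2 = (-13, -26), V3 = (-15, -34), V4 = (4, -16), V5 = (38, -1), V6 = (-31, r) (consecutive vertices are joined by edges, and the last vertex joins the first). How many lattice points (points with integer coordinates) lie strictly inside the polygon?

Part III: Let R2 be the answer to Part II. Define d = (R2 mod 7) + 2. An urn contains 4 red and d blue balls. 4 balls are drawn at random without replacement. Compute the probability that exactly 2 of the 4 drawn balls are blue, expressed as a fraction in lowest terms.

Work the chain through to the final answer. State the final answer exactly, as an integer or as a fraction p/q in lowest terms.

21/55

Part I: total draws C(10,4) = 210; favorable C(5,2)*C(5,2) = 100; P = 10/21; answer 10/21
Part II: R1 = 10/21; threaded value p + q = 31; r = -8; cross terms: (-15*-26 - -13*-16)=182, (-13*-34 - -15*-26)=52, (-15*-16 - 4*-34)=376, (4*-1 - 38*-16)=604, (38*-8 - -31*-1)=-335, (-31*-16 - -15*-8)=376; twice the area = |1255| = 1255; area = 1255/2; boundary points = 2 + 2 + 1 + 1 + 1 + 8 = 15; strictly interior points = area - boundary/2 + 1 = 621; answer 621
Part III: R2 = 621; d = 7; total draws C(11,4) = 330; favorable C(7,2)*C(4,2) = 126; P = 21/55; answer 21/55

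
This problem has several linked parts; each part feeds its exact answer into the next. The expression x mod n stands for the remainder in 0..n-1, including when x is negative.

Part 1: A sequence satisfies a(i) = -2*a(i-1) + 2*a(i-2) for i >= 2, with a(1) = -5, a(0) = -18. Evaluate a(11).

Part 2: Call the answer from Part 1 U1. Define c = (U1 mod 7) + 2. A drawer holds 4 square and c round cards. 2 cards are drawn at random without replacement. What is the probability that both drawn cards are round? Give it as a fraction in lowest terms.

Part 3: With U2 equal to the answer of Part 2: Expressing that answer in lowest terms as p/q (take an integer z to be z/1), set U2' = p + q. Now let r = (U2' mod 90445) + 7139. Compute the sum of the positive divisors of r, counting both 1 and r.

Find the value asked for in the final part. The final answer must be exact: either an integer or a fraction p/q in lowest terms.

Part 1: a(2) = -2*(-5) + 2*(-18) = -26; iterating: a(2)=-26, a(3)=42, a(4)=-136, a(5)=356, a(6)=-984, a(7)=2680, a(8)=-7328, a(9)=20016, a(10)=-54688, a(11)=149408; answer 149408
Part 2: U1 = 149408; c = 2; total draws C(6,2) = 15; favorable C(2,2) = 1; P = 1/15; answer 1/15
Part 3: U2 = 1/15; threaded value p + q = 16; r = 7155; 7155 = 3^3 * 5 * 53; sigma = (1 + 3 + 9 + 27) * (1 + 5) * (1 + 53) = 40 * 6 * 54 = 12960; answer 12960

12960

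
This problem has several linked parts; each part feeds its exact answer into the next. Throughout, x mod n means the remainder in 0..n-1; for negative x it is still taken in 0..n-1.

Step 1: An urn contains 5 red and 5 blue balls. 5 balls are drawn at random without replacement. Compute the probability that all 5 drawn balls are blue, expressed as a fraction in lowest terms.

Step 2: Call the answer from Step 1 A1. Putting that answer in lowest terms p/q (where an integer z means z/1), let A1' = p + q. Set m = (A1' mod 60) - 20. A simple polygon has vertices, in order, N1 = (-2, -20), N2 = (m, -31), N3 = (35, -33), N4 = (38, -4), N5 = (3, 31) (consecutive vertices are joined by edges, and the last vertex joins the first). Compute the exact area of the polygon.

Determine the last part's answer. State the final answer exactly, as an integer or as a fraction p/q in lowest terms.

1772

Step 1: total draws C(10,5) = 252; favorable C(5,5) = 1; P = 1/252; answer 1/252
Step 2: A1 = 1/252; threaded value p + q = 253; m = -7; cross terms: (-2*-31 - -7*-20)=-78, (-7*-33 - 35*-31)=1316, (35*-4 - 38*-33)=1114, (38*31 - 3*-4)=1190, (3*-20 - -2*31)=2; twice the area = |3544| = 3544; area = 1772; answer 1772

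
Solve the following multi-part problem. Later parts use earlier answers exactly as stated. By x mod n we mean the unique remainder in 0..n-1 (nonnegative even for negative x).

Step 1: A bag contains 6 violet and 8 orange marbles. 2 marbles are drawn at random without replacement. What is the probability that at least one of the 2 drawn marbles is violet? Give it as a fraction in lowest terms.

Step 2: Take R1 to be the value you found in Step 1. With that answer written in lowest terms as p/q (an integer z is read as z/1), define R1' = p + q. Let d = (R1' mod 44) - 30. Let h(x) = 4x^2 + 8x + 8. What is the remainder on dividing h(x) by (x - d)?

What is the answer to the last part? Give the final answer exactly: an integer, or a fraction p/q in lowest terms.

Step 1: total draws C(14,2) = 91; complement C(8,2) = 28; favorable 91 - 28 = 63; P = 9/13; answer 9/13
Step 2: R1 = 9/13; threaded value p + q = 22; d = -8; remainder = value at the root: 4*(-8)^2 + 8*(-8)^1 + 8 = (256) + (-64) + (8) = 200; answer 200

200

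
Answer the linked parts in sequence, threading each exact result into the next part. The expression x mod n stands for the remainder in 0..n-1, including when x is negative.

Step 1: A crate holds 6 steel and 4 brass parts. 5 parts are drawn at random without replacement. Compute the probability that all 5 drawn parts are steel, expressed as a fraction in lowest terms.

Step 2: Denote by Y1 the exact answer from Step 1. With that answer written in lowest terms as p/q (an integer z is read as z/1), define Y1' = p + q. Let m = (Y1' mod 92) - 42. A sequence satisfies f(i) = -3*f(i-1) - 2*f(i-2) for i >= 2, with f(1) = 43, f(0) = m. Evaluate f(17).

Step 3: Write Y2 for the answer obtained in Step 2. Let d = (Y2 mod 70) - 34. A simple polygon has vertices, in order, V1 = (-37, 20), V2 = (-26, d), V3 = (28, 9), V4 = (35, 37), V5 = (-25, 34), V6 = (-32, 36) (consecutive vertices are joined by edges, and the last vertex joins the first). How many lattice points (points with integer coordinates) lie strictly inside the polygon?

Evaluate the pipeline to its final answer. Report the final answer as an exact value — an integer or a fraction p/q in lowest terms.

2027

Step 1: total draws C(10,5) = 252; favorable C(6,5) = 6; P = 1/42; answer 1/42
Step 2: Y1 = 1/42; threaded value p + q = 43; m = 1; f(2) = -3*(43) - 2*(1) = -131; iterating: f(2)=-131, f(3)=307, f(4)=-659, f(5)=1363, f(6)=-2771, f(7)=5587, f(8)=-11219, f(9)=22483, f(10)=-45011, f(11)=90067, f(12)=-180179, f(13)=360403, f(14)=-720851, f(15)=1441747, f(16)=-2883539, f(17)=5767123; answer 5767123
Step 3: Y2 = 5767123; d = -1; cross terms: (-37*-1 - -26*20)=557, (-26*9 - 28*-1)=-206, (28*37 - 35*9)=721, (35*34 - -25*37)=2115, (-25*36 - -32*34)=188, (-32*20 - -37*36)=692; twice the area = |4067| = 4067; area = 4067/2; boundary points = 1 + 2 + 7 + 3 + 1 + 1 = 15; strictly interior points = area - boundary/2 + 1 = 2027; answer 2027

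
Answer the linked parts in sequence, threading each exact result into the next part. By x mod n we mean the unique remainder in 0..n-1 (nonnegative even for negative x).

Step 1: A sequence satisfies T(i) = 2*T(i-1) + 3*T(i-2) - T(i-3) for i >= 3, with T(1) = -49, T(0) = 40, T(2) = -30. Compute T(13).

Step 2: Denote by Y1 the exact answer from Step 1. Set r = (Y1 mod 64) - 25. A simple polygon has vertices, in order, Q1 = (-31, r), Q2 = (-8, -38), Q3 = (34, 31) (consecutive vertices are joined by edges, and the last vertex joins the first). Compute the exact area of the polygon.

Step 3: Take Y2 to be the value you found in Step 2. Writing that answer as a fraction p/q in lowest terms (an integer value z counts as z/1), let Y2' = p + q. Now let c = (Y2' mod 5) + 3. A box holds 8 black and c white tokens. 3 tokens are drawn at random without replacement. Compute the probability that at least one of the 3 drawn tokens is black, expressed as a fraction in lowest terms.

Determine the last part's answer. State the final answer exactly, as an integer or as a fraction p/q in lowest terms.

12/13

Step 1: T(3) = 2*(-30) + 3*(-49) - 1*(40) = -247; iterating: T(3)=-247, T(4)=-535, T(5)=-1781, T(6)=-4920, T(7)=-14648, T(8)=-42275, T(9)=-123574, T(10)=-359325, T(11)=-1047097, T(12)=-3048595, T(13)=-8879156; answer -8879156
Step 2: Y1 = -8879156; r = -13; cross terms: (-31*-38 - -8*-13)=1074, (-8*31 - 34*-38)=1044, (34*-13 - -31*31)=519; twice the area = |2637| = 2637; area = 2637/2; answer 2637/2
Step 3: Y2 = 2637/2; threaded value p + q = 2639; c = 7; total draws C(15,3) = 455; complement C(7,3) = 35; favorable 455 - 35 = 420; P = 12/13; answer 12/13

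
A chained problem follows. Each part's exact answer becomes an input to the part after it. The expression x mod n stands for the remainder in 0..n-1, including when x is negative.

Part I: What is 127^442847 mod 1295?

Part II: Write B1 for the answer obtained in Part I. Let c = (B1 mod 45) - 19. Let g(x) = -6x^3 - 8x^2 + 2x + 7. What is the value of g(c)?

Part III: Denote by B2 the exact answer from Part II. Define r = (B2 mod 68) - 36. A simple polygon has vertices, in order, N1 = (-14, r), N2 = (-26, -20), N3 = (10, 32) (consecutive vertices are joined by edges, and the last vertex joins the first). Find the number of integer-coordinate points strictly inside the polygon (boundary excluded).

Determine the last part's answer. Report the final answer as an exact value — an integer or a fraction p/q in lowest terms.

Part I: squarings mod 1295: 127^1=127, 127^2=589, 127^4=1156, 127^8=1191, 127^16=456, 127^32=736, 127^64=386, 127^128=71, 127^256=1156, 127^512=1191, 127^1024=456, 127^2048=736, 127^4096=386, 127^8192=71, 127^16384=1156, 127^32768=1191, 127^65536=456, 127^131072=736, 127^262144=386; 127^442847 = 127^1 * 127^2 * 127^4 * 127^8 * 127^16 * 127^64 * 127^128 * 127^256 * 127^16384 * 127^32768 * 127^131072 * 127^262144 = 848 (mod 1295); answer 848
Part II: B1 = 848; c = 19; -6*(19)^3 - 8*(19)^2 + 2*(19)^1 + 7 = (-41154) + (-2888) + (38) + (7) = -43997; answer -43997
Part III: B2 = -43997; r = 31; cross terms: (-14*-20 - -26*31)=1086, (-26*32 - 10*-20)=-632, (10*31 - -14*32)=758; twice the area = |1212| = 1212; area = 606; boundary points = 3 + 4 + 1 = 8; strictly interior points = area - boundary/2 + 1 = 603; answer 603

603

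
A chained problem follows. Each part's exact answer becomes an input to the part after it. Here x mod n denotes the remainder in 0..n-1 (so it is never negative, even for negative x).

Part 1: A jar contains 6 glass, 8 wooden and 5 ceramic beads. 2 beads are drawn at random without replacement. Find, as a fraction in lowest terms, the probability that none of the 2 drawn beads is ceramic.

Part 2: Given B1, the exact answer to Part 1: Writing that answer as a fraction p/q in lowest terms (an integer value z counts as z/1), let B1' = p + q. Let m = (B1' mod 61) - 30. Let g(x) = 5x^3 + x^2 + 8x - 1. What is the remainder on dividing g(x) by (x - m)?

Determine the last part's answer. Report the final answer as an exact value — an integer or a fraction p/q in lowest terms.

-8593

Part 1: total draws C(19,2) = 171; favorable C(14,2) = 91; P = 91/171; answer 91/171
Part 2: B1 = 91/171; threaded value p + q = 262; m = -12; remainder = value at the root: 5*(-12)^3 + 1*(-12)^2 + 8*(-12)^1 - 1 = (-8640) + (144) + (-96) + (-1) = -8593; answer -8593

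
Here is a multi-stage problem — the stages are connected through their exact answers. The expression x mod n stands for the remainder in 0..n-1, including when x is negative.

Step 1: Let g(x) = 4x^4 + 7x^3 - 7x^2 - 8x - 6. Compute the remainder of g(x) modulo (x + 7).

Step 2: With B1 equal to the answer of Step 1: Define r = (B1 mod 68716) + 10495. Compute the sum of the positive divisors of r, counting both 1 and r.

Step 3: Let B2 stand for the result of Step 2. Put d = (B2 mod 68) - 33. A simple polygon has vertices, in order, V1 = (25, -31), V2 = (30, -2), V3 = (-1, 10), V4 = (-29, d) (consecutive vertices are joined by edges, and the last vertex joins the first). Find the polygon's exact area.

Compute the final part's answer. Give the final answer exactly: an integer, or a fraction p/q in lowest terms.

2445/2

Step 1: remainder = value at the root: 4*(-7)^4 + 7*(-7)^3 - 7*(-7)^2 - 8*(-7)^1 - 6 = (9604) + (-2401) + (-343) + (56) + (-6) = 6910; answer 6910
Step 2: B1 = 6910; r = 17405; 17405 = 5 * 59^2; sigma = (1 + 5) * (1 + 59 + 3481) = 6 * 3541 = 21246; answer 21246
Step 3: B2 = 21246; d = -3; cross terms: (25*-2 - 30*-31)=880, (30*10 - -1*-2)=298, (-1*-3 - -29*10)=293, (-29*-31 - 25*-3)=974; twice the area = |2445| = 2445; area = 2445/2; answer 2445/2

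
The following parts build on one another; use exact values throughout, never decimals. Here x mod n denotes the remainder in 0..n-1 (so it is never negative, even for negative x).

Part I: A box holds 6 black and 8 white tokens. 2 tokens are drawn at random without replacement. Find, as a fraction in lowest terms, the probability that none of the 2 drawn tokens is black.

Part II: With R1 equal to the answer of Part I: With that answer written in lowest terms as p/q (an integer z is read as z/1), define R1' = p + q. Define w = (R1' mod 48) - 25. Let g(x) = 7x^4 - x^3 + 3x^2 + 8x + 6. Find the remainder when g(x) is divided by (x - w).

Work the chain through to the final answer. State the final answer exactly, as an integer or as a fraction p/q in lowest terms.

Part I: total draws C(14,2) = 91; favorable C(8,2) = 28; P = 4/13; answer 4/13
Part II: R1 = 4/13; threaded value p + q = 17; w = -8; remainder = value at the root: 7*(-8)^4 - 1*(-8)^3 + 3*(-8)^2 + 8*(-8)^1 + 6 = (28672) + (512) + (192) + (-64) + (6) = 29318; answer 29318

29318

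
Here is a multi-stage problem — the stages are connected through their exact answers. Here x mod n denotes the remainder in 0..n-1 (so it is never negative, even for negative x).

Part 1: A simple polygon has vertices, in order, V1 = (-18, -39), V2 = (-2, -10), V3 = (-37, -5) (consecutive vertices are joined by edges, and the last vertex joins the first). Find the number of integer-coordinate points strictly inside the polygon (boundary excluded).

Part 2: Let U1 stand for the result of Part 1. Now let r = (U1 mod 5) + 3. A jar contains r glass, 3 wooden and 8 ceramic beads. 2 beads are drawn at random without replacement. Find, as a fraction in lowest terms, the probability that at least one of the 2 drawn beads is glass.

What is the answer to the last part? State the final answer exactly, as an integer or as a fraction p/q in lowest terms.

36/91

Part 1: cross terms: (-18*-10 - -2*-39)=102, (-2*-5 - -37*-10)=-360, (-37*-39 - -18*-5)=1353; twice the area = |1095| = 1095; area = 1095/2; boundary points = 1 + 5 + 1 = 7; strictly interior points = area - boundary/2 + 1 = 545; answer 545
Part 2: U1 = 545; r = 3; total draws C(14,2) = 91; complement C(11,2) = 55; favorable 91 - 55 = 36; P = 36/91; answer 36/91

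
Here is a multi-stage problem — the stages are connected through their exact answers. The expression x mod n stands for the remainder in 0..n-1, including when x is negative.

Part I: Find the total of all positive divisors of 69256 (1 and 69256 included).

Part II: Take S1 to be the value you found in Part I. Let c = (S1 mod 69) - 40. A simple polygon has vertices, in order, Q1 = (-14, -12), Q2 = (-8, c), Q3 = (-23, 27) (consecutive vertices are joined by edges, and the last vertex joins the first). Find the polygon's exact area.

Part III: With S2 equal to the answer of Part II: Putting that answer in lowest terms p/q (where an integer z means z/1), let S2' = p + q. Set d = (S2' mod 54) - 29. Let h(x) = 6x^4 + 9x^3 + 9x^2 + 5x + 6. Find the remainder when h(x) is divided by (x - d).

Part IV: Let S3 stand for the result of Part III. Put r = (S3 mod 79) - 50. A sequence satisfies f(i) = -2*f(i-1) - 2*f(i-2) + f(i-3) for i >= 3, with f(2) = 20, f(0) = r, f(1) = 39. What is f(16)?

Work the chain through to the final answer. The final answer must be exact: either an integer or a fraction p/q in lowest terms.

Part I: 69256 = 2^3 * 11 * 787; sigma = (1 + 2 + 4 + 8) * (1 + 11) * (1 + 787) = 15 * 12 * 788 = 141840; answer 141840
Part II: S1 = 141840; c = 5; cross terms: (-14*5 - -8*-12)=-166, (-8*27 - -23*5)=-101, (-23*-12 - -14*27)=654; twice the area = |387| = 387; area = 387/2; answer 387/2
Part III: S2 = 387/2; threaded value p + q = 389; d = -18; remainder = value at the root: 6*(-18)^4 + 9*(-18)^3 + 9*(-18)^2 + 5*(-18)^1 + 6 = (629856) + (-52488) + (2916) + (-90) + (6) = 580200; answer 580200
Part IV: S3 = 580200; r = -26; f(3) = -2*(20) - 2*(39) + 1*(-26) = -144; iterating: f(3)=-144, f(4)=287, f(5)=-266, f(6)=-186, f(7)=1191, f(8)=-2276, f(9)=1984, f(10)=1775, f(11)=-9794, f(12)=18022, f(13)=-14681, f(14)=-16476, f(15)=80336, f(16)=-142401; answer -142401

-142401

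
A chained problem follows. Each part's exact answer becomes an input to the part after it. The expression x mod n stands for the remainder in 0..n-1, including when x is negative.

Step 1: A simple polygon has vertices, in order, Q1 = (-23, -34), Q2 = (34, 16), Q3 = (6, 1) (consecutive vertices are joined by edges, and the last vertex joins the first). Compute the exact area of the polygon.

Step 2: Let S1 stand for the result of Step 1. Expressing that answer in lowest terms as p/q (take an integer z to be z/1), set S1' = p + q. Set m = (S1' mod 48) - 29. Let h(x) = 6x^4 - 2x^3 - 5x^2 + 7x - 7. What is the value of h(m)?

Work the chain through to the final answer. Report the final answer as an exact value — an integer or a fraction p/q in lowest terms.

61423

Step 1: cross terms: (-23*16 - 34*-34)=788, (34*1 - 6*16)=-62, (6*-34 - -23*1)=-181; twice the area = |545| = 545; area = 545/2; answer 545/2
Step 2: S1 = 545/2; threaded value p + q = 547; m = -10; 6*(-10)^4 - 2*(-10)^3 - 5*(-10)^2 + 7*(-10)^1 - 7 = (60000) + (2000) + (-500) + (-70) + (-7) = 61423; answer 61423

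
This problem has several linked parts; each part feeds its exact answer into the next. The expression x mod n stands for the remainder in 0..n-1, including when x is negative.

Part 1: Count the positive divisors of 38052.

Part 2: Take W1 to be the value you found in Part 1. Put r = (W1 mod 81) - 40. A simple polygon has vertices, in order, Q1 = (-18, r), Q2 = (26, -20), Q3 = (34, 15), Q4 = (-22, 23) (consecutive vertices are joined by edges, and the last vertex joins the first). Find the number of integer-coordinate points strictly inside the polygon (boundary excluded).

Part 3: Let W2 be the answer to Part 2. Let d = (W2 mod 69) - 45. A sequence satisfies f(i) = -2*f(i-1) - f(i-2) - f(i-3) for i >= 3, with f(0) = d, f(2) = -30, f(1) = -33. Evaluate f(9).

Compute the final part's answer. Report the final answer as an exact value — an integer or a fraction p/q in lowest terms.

1726

Part 1: 38052 = 2^2 * 3^2 * 7 * 151; number of divisors = (2+1) * (2+1) * (1+1) * (1+1) = 36; answer 36
Part 2: W1 = 36; r = -4; cross terms: (-18*-20 - 26*-4)=464, (26*15 - 34*-20)=1070, (34*23 - -22*15)=1112, (-22*-4 - -18*23)=502; twice the area = |3148| = 3148; area = 1574; boundary points = 4 + 1 + 8 + 1 = 14; strictly interior points = area - boundary/2 + 1 = 1568; answer 1568
Part 3: W2 = 1568; d = 5; f(3) = -2*(-30) - 1*(-33) - 1*(5) = 88; iterating: f(3)=88, f(4)=-113, f(5)=168, f(6)=-311, f(7)=567, f(8)=-991, f(9)=1726; answer 1726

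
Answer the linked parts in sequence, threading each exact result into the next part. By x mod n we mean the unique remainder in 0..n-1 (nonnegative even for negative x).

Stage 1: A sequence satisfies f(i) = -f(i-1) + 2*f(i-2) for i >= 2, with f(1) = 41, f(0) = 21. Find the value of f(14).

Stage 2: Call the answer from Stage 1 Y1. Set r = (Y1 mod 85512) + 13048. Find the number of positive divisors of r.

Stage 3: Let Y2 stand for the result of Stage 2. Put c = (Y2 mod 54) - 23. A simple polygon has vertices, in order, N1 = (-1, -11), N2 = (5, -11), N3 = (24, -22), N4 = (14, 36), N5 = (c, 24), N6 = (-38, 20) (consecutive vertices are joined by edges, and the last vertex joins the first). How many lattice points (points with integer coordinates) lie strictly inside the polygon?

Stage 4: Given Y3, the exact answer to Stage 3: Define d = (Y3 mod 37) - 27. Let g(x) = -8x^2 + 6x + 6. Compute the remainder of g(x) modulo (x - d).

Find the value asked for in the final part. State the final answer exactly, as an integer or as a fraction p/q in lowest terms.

-5988

Stage 1: f(2) = -1*(41) + 2*(21) = 1; iterating: f(2)=1, f(3)=81, f(4)=-79, f(5)=241, f(6)=-399, f(7)=881, f(8)=-1679, f(9)=3441, f(10)=-6799, f(11)=13681, f(12)=-27279, f(13)=54641, f(14)=-109199; answer -109199
Stage 2: Y1 = -109199; r = 74873; 74873 is prime, so its only divisors are 1 and 74873; count = 2; answer 2
Stage 3: Y2 = 2; c = -21; cross terms: (-1*-11 - 5*-11)=66, (5*-22 - 24*-11)=154, (24*36 - 14*-22)=1172, (14*24 - -21*36)=1092, (-21*20 - -38*24)=492, (-38*-11 - -1*20)=438; twice the area = |3414| = 3414; area = 1707; boundary points = 6 + 1 + 2 + 1 + 1 + 1 = 12; strictly interior points = area - boundary/2 + 1 = 1702; answer 1702
Stage 4: Y3 = 1702; d = -27; remainder = value at the root: -8*(-27)^2 + 6*(-27)^1 + 6 = (-5832) + (-162) + (6) = -5988; answer -5988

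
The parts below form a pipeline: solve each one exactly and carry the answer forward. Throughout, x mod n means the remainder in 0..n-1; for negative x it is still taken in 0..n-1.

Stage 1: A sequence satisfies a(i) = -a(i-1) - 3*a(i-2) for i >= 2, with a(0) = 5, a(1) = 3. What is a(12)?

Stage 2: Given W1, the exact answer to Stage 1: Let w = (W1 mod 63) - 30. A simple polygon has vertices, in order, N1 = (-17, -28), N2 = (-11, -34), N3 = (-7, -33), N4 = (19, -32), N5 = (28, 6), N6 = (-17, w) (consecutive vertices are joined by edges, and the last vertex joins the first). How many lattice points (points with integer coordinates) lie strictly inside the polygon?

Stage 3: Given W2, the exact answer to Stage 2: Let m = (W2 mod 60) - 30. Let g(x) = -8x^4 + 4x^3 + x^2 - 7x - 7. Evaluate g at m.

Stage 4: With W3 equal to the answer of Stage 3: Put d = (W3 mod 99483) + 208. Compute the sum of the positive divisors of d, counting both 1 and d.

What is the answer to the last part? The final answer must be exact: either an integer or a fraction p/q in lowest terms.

252672

Stage 1: a(2) = -1*(3) - 3*(5) = -18; iterating: a(2)=-18, a(3)=9, a(4)=45, a(5)=-72, a(6)=-63, a(7)=279, a(8)=-90, a(9)=-747, a(10)=1017, a(11)=1224, a(12)=-4275; answer -4275
Stage 2: W1 = -4275; w = -21; cross terms: (-17*-34 - -11*-28)=270, (-11*-33 - -7*-34)=125, (-7*-32 - 19*-33)=851, (19*6 - 28*-32)=1010, (28*-21 - -17*6)=-486, (-17*-28 - -17*-21)=119; twice the area = |1889| = 1889; area = 1889/2; boundary points = 6 + 1 + 1 + 1 + 9 + 7 = 25; strictly interior points = area - boundary/2 + 1 = 933; answer 933
Stage 3: W2 = 933; m = 3; -8*(3)^4 + 4*(3)^3 + 1*(3)^2 - 7*(3)^1 - 7 = (-648) + (108) + (9) + (-21) + (-7) = -559; answer -559
Stage 4: W3 = -559; d = 99132; 99132 = 2^2 * 3 * 11 * 751; sigma = (1 + 2 + 4) * (1 + 3) * (1 + 11) * (1 + 751) = 7 * 4 * 12 * 752 = 252672; answer 252672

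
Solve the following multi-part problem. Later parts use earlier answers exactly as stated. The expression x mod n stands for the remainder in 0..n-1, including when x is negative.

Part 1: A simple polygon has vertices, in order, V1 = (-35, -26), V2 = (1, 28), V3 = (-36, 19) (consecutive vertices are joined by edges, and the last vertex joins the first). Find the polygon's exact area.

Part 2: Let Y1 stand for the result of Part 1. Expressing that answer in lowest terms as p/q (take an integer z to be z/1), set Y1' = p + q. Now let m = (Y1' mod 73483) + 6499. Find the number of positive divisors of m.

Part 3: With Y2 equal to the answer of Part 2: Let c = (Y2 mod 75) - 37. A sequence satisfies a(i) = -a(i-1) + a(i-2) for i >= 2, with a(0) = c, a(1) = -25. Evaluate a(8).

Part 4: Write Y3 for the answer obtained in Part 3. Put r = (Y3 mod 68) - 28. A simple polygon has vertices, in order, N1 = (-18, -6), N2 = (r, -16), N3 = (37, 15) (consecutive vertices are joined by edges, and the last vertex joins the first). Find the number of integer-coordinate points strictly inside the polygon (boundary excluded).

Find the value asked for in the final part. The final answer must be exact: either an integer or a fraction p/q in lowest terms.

Part 1: cross terms: (-35*28 - 1*-26)=-954, (1*19 - -36*28)=1027, (-36*-26 - -35*19)=1601; twice the area = |1674| = 1674; area = 837; answer 837
Part 2: Y1 = 837; threaded value p + q = 838; m = 7337; 7337 = 11 * 23 * 29; number of divisors = (1+1) * (1+1) * (1+1) = 8; answer 8
Part 3: Y2 = 8; c = -29; a(2) = -1*(-25) + 1*(-29) = -4; iterating: a(2)=-4, a(3)=-21, a(4)=17, a(5)=-38, a(6)=55, a(7)=-93, a(8)=148; answer 148
Part 4: Y3 = 148; r = -16; cross terms: (-18*-16 - -16*-6)=192, (-16*15 - 37*-16)=352, (37*-6 - -18*15)=48; twice the area = |592| = 592; area = 296; boundary points = 2 + 1 + 1 = 4; strictly interior points = area - boundary/2 + 1 = 295; answer 295

295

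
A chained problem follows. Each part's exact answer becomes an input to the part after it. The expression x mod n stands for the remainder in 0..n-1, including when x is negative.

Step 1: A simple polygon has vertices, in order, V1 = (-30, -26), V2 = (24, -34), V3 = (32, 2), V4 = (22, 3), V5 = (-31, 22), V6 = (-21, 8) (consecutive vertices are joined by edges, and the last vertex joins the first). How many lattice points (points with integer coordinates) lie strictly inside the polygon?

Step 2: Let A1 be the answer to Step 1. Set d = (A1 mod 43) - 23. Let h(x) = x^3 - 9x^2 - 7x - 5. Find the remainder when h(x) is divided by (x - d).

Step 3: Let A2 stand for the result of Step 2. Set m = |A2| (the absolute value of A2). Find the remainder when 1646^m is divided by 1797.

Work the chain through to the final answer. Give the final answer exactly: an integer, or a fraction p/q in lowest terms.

542

Step 1: cross terms: (-30*-34 - 24*-26)=1644, (24*2 - 32*-34)=1136, (32*3 - 22*2)=52, (22*22 - -31*3)=577, (-31*8 - -21*22)=214, (-21*-26 - -30*8)=786; twice the area = |4409| = 4409; area = 4409/2; boundary points = 2 + 4 + 1 + 1 + 2 + 1 = 11; strictly interior points = area - boundary/2 + 1 = 2200; answer 2200
Step 2: A1 = 2200; d = -16; remainder = value at the root: 1*(-16)^3 - 9*(-16)^2 - 7*(-16)^1 - 5 = (-4096) + (-2304) + (112) + (-5) = -6293; answer -6293
Step 3: A2 = -6293; m = 6293; squarings mod 1797: 1646^1=1646, 1646^2=1237, 1646^4=922, 1646^8=103, 1646^16=1624, 1646^32=1177, 1646^64=1639, 1646^128=1603, 1646^256=1696, 1646^512=1216, 1646^1024=1522, 1646^2048=151, 1646^4096=1237; 1646^6293 = 1646^1 * 1646^4 * 1646^16 * 1646^128 * 1646^2048 * 1646^4096 = 542 (mod 1797); answer 542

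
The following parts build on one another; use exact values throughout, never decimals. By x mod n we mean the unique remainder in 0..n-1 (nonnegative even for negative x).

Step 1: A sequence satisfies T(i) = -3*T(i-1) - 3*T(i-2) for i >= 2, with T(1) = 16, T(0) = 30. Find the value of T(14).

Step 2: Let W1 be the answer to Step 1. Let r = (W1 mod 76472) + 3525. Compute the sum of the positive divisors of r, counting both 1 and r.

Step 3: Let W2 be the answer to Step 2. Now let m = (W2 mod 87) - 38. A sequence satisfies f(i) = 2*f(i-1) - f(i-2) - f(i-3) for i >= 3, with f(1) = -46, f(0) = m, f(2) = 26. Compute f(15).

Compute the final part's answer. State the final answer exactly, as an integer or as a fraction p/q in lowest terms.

19522

Step 1: T(2) = -3*(16) - 3*(30) = -138; iterating: T(2)=-138, T(3)=366, T(4)=-684, T(5)=954, T(6)=-810, T(7)=-432, T(8)=3726, T(9)=-9882, T(10)=18468, T(11)=-25758, T(12)=21870, T(13)=11664, T(14)=-100602; answer -100602
Step 2: W1 = -100602; r = 55867; 55867 = 7 * 23 * 347; sigma = (1 + 7) * (1 + 23) * (1 + 347) = 8 * 24 * 348 = 66816; answer 66816
Step 3: W2 = 66816; m = -38; f(3) = 2*(26) - 1*(-46) - 1*(-38) = 136; iterating: f(3)=136, f(4)=292, f(5)=422, f(6)=416, f(7)=118, f(8)=-602, f(9)=-1738, f(10)=-2992, f(11)=-3644, f(12)=-2558, f(13)=1520, f(14)=9242, f(15)=19522; answer 19522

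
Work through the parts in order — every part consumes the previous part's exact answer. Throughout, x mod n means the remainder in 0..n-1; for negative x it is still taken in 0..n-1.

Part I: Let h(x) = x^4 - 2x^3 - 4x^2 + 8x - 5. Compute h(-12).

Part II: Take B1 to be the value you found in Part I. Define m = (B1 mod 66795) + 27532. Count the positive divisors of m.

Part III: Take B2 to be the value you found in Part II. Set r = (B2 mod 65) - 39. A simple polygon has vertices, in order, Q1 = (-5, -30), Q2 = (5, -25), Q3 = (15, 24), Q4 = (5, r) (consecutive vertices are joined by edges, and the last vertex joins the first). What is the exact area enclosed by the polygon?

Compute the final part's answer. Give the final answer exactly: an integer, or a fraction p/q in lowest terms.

Part I: 1*(-12)^4 - 2*(-12)^3 - 4*(-12)^2 + 8*(-12)^1 - 5 = (20736) + (3456) + (-576) + (-96) + (-5) = 23515; answer 23515
Part II: B1 = 23515; m = 51047; 51047 is prime, so its only divisors are 1 and 51047; count = 2; answer 2
Part III: B2 = 2; r = -37; cross terms: (-5*-25 - 5*-30)=275, (5*24 - 15*-25)=495, (15*-37 - 5*24)=-675, (5*-30 - -5*-37)=-335; twice the area = |-240| = 240; area = 120; answer 120

120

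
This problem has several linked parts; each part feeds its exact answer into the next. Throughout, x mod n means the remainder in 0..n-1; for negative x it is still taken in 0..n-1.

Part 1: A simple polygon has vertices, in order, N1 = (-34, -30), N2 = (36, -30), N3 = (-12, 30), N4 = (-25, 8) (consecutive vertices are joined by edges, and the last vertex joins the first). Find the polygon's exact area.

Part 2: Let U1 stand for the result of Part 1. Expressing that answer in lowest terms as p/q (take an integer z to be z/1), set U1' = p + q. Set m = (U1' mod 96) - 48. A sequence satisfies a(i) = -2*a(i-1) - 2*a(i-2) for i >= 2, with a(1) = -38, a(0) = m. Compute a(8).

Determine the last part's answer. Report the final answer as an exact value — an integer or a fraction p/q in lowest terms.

Part 1: cross terms: (-34*-30 - 36*-30)=2100, (36*30 - -12*-30)=720, (-12*8 - -25*30)=654, (-25*-30 - -34*8)=1022; twice the area = |4496| = 4496; area = 2248; answer 2248
Part 2: U1 = 2248; threaded value p + q = 2249; m = -7; a(2) = -2*(-38) - 2*(-7) = 90; iterating: a(2)=90, a(3)=-104, a(4)=28, a(5)=152, a(6)=-360, a(7)=416, a(8)=-112; answer -112

-112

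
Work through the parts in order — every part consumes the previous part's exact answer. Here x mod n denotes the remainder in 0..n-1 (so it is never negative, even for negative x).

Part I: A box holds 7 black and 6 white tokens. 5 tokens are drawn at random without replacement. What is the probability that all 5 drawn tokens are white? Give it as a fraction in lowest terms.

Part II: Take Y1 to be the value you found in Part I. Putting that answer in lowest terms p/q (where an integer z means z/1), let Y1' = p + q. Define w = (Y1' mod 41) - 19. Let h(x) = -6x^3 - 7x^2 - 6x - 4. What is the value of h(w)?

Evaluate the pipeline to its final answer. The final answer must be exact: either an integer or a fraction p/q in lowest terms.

Part I: total draws C(13,5) = 1287; favorable C(6,5) = 6; P = 2/429; answer 2/429
Part II: Y1 = 2/429; threaded value p + q = 431; w = 2; -6*(2)^3 - 7*(2)^2 - 6*(2)^1 - 4 = (-48) + (-28) + (-12) + (-4) = -92; answer -92

-92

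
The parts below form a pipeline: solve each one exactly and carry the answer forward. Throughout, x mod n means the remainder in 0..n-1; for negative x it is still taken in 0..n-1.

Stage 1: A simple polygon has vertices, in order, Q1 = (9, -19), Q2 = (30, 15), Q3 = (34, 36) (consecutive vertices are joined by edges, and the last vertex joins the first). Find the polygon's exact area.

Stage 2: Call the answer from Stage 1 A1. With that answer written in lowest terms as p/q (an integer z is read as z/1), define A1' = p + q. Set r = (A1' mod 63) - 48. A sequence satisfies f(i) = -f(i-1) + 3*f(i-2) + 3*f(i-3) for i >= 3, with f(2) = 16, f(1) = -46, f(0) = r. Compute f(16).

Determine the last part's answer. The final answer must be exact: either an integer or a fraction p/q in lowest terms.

Stage 1: cross terms: (9*15 - 30*-19)=705, (30*36 - 34*15)=570, (34*-19 - 9*36)=-970; twice the area = |305| = 305; area = 305/2; answer 305/2
Stage 2: A1 = 305/2; threaded value p + q = 307; r = 7; f(3) = -1*(16) + 3*(-46) + 3*(7) = -133; iterating: f(3)=-133, f(4)=43, f(5)=-394, f(6)=124, f(7)=-1177, f(8)=367, f(9)=-3526, f(10)=1096, f(11)=-10573, f(12)=3283, f(13)=-31714, f(14)=9844, f(15)=-95137, f(16)=29527; answer 29527

29527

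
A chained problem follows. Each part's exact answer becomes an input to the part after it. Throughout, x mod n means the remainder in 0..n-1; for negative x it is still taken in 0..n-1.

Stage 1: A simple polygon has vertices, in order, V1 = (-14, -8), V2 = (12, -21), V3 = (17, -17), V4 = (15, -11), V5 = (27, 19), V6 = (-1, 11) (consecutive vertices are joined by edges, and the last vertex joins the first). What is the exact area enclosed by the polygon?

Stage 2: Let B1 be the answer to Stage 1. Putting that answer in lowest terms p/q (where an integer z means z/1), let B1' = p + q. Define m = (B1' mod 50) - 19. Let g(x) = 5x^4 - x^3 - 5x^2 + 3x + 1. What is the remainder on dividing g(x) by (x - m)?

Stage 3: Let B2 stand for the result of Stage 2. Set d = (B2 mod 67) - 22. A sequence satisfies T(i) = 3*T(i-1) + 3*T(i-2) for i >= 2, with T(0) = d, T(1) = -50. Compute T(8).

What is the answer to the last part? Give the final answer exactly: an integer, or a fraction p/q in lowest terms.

-554202

Stage 1: cross terms: (-14*-21 - 12*-8)=390, (12*-17 - 17*-21)=153, (17*-11 - 15*-17)=68, (15*19 - 27*-11)=582, (27*11 - -1*19)=316, (-1*-8 - -14*11)=162; twice the area = |1671| = 1671; area = 1671/2; answer 1671/2
Stage 2: B1 = 1671/2; threaded value p + q = 1673; m = 4; remainder = value at the root: 5*(4)^4 - 1*(4)^3 - 5*(4)^2 + 3*(4)^1 + 1 = (1280) + (-64) + (-80) + (12) + (1) = 1149; answer 1149
Stage 3: B2 = 1149; d = -12; T(2) = 3*(-50) + 3*(-12) = -186; iterating: T(2)=-186, T(3)=-708, T(4)=-2682, T(5)=-10170, T(6)=-38556, T(7)=-146178, T(8)=-554202; answer -554202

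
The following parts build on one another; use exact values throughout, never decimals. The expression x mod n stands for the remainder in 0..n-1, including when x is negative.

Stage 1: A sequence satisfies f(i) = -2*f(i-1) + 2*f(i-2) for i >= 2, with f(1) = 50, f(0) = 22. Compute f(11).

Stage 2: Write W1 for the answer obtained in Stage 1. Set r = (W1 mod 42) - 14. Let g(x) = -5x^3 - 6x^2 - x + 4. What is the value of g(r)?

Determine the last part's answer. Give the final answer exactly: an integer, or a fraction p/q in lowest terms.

Stage 1: f(2) = -2*(50) + 2*(22) = -56; iterating: f(2)=-56, f(3)=212, f(4)=-536, f(5)=1496, f(6)=-4064, f(7)=11120, f(8)=-30368, f(9)=82976, f(10)=-226688, f(11)=619328; answer 619328
Stage 2: W1 = 619328; r = 24; -5*(24)^3 - 6*(24)^2 - 1*(24)^1 + 4 = (-69120) + (-3456) + (-24) + (4) = -72596; answer -72596

-72596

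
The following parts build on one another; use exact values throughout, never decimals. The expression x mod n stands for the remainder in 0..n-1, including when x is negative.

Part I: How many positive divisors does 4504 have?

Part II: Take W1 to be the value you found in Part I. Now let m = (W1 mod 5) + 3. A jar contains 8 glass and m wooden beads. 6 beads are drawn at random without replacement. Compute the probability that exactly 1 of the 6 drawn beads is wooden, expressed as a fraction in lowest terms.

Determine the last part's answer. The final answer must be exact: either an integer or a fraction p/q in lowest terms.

Part I: 4504 = 2^3 * 563; number of divisors = (3+1) * (1+1) = 8; answer 8
Part II: W1 = 8; m = 6; total draws C(14,6) = 3003; favorable C(6,1)*C(8,5) = 336; P = 16/143; answer 16/143

16/143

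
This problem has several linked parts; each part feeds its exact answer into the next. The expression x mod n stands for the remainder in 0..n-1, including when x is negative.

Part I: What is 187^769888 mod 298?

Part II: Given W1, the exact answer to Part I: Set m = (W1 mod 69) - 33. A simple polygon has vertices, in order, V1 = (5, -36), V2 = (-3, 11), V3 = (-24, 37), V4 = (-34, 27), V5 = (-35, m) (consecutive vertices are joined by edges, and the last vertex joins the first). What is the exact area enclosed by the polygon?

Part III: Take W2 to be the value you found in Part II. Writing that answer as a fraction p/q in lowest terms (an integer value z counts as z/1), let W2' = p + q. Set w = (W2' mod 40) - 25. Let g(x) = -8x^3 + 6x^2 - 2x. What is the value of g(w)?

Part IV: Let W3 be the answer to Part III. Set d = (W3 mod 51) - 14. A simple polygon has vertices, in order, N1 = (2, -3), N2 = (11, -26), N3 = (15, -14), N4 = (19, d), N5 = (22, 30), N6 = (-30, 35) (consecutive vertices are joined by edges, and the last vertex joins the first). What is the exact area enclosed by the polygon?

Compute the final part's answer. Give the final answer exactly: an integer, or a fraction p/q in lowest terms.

Part I: squarings mod 298: 187^1=187, 187^2=103, 187^4=179, 187^8=155, 187^16=185, 187^32=253, 187^64=237, 187^128=145, 187^256=165, 187^512=107, 187^1024=125, 187^2048=129, 187^4096=251, 187^8192=123, 187^16384=229, 187^32768=291, 187^65536=49, 187^131072=17, 187^262144=289, 187^524288=81; 187^769888 = 187^32 * 187^64 * 187^256 * 187^512 * 187^1024 * 187^2048 * 187^4096 * 187^8192 * 187^32768 * 187^65536 * 187^131072 * 187^524288 = 25 (mod 298); answer 25
Part II: W1 = 25; m = -8; cross terms: (5*11 - -3*-36)=-53, (-3*37 - -24*11)=153, (-24*27 - -34*37)=610, (-34*-8 - -35*27)=1217, (-35*-36 - 5*-8)=1300; twice the area = |3227| = 3227; area = 3227/2; answer 3227/2
Part III: W2 = 3227/2; threaded value p + q = 3229; w = 4; -8*(4)^3 + 6*(4)^2 - 2*(4)^1 = (-512) + (96) + (-8) = -424; answer -424
Part IV: W3 = -424; d = 21; cross terms: (2*-26 - 11*-3)=-19, (11*-14 - 15*-26)=236, (15*21 - 19*-14)=581, (19*30 - 22*21)=108, (22*35 - -30*30)=1670, (-30*-3 - 2*35)=20; twice the area = |2596| = 2596; area = 1298; answer 1298

1298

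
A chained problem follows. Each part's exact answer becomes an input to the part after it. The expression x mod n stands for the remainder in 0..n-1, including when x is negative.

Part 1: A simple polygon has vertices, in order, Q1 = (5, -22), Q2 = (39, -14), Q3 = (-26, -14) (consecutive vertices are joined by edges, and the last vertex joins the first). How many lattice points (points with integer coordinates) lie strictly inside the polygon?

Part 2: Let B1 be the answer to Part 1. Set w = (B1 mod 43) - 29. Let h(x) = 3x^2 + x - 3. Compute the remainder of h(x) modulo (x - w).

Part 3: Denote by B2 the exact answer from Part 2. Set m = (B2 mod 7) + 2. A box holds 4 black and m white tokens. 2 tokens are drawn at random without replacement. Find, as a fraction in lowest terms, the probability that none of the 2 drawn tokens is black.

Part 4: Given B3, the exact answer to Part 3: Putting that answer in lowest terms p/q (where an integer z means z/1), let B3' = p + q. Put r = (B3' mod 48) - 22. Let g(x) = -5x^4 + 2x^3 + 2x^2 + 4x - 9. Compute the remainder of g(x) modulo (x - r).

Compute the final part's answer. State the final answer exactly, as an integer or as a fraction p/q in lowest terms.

Part 1: cross terms: (5*-14 - 39*-22)=788, (39*-14 - -26*-14)=-910, (-26*-22 - 5*-14)=642; twice the area = |520| = 520; area = 260; boundary points = 2 + 65 + 1 = 68; strictly interior points = area - boundary/2 + 1 = 227; answer 227
Part 2: B1 = 227; w = -17; remainder = value at the root: 3*(-17)^2 + 1*(-17)^1 - 3 = (867) + (-17) + (-3) = 847; answer 847
Part 3: B2 = 847; m = 2; total draws C(6,2) = 15; favorable C(2,2) = 1; P = 1/15; answer 1/15
Part 4: B3 = 1/15; threaded value p + q = 16; r = -6; remainder = value at the root: -5*(-6)^4 + 2*(-6)^3 + 2*(-6)^2 + 4*(-6)^1 - 9 = (-6480) + (-432) + (72) + (-24) + (-9) = -6873; answer -6873

-6873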